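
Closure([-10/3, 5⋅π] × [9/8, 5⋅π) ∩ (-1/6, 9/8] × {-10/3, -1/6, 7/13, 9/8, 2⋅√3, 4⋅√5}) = [-1/6, 9/8] × {9/8, 2⋅√3, 4⋅√5}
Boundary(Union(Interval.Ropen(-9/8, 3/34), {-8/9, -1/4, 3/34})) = {-9/8, 3/34}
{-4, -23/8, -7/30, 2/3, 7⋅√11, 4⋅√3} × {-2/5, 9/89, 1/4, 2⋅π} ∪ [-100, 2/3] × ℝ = ([-100, 2/3] × ℝ) ∪ ({-4, -23/8, -7/30, 2/3, 7⋅√11, 4⋅√3} × {-2/5, 9/89, 1/4, 2⋅π})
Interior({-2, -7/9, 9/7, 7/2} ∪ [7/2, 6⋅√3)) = (7/2, 6⋅√3)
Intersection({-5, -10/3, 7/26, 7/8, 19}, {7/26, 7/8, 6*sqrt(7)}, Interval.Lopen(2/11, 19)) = {7/26, 7/8}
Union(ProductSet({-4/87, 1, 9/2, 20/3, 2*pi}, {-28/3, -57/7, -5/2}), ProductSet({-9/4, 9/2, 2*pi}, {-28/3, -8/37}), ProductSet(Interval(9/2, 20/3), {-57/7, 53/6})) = Union(ProductSet({-9/4, 9/2, 2*pi}, {-28/3, -8/37}), ProductSet({-4/87, 1, 9/2, 20/3, 2*pi}, {-28/3, -57/7, -5/2}), ProductSet(Interval(9/2, 20/3), {-57/7, 53/6}))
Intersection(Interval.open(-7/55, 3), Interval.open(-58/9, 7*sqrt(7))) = Interval.open(-7/55, 3)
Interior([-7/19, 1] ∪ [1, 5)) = (-7/19, 5)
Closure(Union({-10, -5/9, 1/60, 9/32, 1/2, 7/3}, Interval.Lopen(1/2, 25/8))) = Union({-10, -5/9, 1/60, 9/32}, Interval(1/2, 25/8))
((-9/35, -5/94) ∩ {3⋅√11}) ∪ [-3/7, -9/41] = [-3/7, -9/41]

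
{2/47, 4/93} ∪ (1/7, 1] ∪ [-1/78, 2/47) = [-1/78, 2/47] ∪ {4/93} ∪ (1/7, 1]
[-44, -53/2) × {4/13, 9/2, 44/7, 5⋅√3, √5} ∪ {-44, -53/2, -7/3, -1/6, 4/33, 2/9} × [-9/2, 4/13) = ({-44, -53/2, -7/3, -1/6, 4/33, 2/9} × [-9/2, 4/13)) ∪ ([-44, -53/2) × {4/13, 9/2, 44/7, 5⋅√3, √5})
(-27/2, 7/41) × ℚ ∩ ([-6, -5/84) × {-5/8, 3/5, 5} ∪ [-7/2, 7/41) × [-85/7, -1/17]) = ([-6, -5/84) × {-5/8, 3/5, 5}) ∪ ([-7/2, 7/41) × (ℚ ∩ [-85/7, -1/17]))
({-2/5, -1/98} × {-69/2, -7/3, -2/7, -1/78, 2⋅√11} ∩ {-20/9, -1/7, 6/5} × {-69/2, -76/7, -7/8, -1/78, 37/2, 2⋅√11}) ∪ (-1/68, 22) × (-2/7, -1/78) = (-1/68, 22) × (-2/7, -1/78)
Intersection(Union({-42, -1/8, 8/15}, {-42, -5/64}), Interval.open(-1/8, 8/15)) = {-5/64}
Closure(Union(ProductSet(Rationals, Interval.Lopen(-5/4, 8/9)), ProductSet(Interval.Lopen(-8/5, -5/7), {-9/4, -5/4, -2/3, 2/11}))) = Union(ProductSet(Interval(-8/5, -5/7), {-9/4, -5/4, -2/3, 2/11}), ProductSet(Reals, Interval(-5/4, 8/9)))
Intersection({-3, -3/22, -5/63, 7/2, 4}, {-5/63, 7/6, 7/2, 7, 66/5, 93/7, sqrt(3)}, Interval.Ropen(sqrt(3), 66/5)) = {7/2}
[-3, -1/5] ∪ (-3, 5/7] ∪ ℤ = ℤ ∪ [-3, 5/7]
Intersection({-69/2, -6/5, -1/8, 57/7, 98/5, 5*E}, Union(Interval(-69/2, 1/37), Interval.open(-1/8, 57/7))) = {-69/2, -6/5, -1/8}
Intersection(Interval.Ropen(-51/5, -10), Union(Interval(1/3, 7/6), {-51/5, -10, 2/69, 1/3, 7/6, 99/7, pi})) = {-51/5}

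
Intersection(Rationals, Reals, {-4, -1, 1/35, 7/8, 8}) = {-4, -1, 1/35, 7/8, 8}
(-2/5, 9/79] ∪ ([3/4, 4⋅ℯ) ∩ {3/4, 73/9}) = (-2/5, 9/79] ∪ {3/4, 73/9}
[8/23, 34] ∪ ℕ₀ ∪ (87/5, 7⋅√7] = ℕ₀ ∪ [8/23, 34]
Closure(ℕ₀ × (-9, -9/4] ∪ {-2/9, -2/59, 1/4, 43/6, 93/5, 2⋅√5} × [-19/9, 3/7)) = (ℕ₀ × [-9, -9/4]) ∪ ({-2/9, -2/59, 1/4, 43/6, 93/5, 2⋅√5} × [-19/9, 3/7])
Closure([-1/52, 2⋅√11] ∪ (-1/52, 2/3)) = [-1/52, 2⋅√11]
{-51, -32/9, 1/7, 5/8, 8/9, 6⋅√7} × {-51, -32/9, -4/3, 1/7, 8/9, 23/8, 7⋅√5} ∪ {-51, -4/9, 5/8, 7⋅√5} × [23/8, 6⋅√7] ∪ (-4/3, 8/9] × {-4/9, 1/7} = ((-4/3, 8/9] × {-4/9, 1/7}) ∪ ({-51, -4/9, 5/8, 7⋅√5} × [23/8, 6⋅√7]) ∪ ({-51, -32/9, 1/7, 5/8, 8/9, 6⋅√7} × {-51, -32/9, -4/3, 1/7, 8/9, 23/8, 7⋅√5})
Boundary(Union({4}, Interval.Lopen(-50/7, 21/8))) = {-50/7, 21/8, 4}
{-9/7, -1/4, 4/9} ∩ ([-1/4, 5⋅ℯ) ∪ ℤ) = {-1/4, 4/9}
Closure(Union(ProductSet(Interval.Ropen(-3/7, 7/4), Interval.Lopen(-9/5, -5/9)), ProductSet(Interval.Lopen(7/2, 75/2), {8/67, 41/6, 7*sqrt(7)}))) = Union(ProductSet({-3/7, 7/4}, Interval(-9/5, -5/9)), ProductSet(Interval(-3/7, 7/4), {-9/5, -5/9}), ProductSet(Interval.Ropen(-3/7, 7/4), Interval.Lopen(-9/5, -5/9)), ProductSet(Interval(7/2, 75/2), {8/67, 41/6, 7*sqrt(7)}))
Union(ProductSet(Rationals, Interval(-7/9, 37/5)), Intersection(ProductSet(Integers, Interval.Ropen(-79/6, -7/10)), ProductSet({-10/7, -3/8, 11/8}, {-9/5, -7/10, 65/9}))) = ProductSet(Rationals, Interval(-7/9, 37/5))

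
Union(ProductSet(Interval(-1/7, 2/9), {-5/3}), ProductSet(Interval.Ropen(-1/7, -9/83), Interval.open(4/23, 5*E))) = Union(ProductSet(Interval.Ropen(-1/7, -9/83), Interval.open(4/23, 5*E)), ProductSet(Interval(-1/7, 2/9), {-5/3}))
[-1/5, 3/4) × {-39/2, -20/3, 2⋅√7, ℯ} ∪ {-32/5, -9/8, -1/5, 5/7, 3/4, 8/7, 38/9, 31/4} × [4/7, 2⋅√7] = ([-1/5, 3/4) × {-39/2, -20/3, 2⋅√7, ℯ}) ∪ ({-32/5, -9/8, -1/5, 5/7, 3/4, 8/7, 38/9, 31/4} × [4/7, 2⋅√7])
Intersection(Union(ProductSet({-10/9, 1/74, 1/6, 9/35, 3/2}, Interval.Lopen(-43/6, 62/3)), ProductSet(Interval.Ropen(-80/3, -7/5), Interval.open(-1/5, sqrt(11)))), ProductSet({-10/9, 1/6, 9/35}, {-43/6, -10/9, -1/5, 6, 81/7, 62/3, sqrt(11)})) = ProductSet({-10/9, 1/6, 9/35}, {-10/9, -1/5, 6, 81/7, 62/3, sqrt(11)})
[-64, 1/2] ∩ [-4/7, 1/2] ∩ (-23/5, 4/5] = [-4/7, 1/2]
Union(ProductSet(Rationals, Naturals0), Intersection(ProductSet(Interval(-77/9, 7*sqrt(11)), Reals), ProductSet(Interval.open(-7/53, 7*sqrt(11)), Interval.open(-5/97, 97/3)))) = Union(ProductSet(Interval.open(-7/53, 7*sqrt(11)), Interval.open(-5/97, 97/3)), ProductSet(Rationals, Naturals0))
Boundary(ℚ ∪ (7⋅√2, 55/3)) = (-∞, 7⋅√2] ∪ [55/3, ∞)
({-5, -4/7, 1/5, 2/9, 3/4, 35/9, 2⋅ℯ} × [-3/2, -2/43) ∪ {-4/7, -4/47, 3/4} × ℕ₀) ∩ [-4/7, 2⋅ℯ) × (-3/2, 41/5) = ({-4/7, -4/47, 3/4} × {0, 1, …, 8}) ∪ ({-4/7, 1/5, 2/9, 3/4, 35/9} × (-3/2, -2/43))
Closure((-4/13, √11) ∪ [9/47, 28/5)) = [-4/13, 28/5]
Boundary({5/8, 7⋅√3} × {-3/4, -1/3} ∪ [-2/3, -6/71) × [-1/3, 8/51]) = ({-2/3, -6/71} × [-1/3, 8/51]) ∪ ([-2/3, -6/71] × {-1/3, 8/51}) ∪ ({5/8, 7⋅√3} × {-3/4, -1/3})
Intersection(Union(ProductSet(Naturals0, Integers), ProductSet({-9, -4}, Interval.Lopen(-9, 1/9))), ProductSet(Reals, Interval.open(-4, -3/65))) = Union(ProductSet({-9, -4}, Interval.open(-4, -3/65)), ProductSet(Naturals0, Range(-3, 0, 1)))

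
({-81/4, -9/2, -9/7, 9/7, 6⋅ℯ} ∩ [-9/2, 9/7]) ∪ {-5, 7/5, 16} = {-5, -9/2, -9/7, 9/7, 7/5, 16}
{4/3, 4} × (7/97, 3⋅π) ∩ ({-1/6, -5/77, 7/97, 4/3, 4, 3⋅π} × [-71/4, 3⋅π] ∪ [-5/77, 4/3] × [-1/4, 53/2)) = {4/3, 4} × (7/97, 3⋅π)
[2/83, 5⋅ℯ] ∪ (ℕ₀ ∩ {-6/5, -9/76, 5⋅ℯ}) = [2/83, 5⋅ℯ]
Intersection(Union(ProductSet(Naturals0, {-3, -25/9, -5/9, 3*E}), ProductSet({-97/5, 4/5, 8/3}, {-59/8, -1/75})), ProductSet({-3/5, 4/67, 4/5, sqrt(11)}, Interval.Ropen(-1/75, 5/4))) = ProductSet({4/5}, {-1/75})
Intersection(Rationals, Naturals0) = Naturals0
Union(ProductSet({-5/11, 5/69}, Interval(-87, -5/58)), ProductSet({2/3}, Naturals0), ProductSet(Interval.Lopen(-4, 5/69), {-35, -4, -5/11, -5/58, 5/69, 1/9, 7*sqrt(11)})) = Union(ProductSet({2/3}, Naturals0), ProductSet({-5/11, 5/69}, Interval(-87, -5/58)), ProductSet(Interval.Lopen(-4, 5/69), {-35, -4, -5/11, -5/58, 5/69, 1/9, 7*sqrt(11)}))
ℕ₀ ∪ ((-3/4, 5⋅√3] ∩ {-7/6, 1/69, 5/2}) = ℕ₀ ∪ {1/69, 5/2}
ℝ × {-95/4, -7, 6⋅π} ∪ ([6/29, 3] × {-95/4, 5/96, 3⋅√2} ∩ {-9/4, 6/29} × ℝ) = (ℝ × {-95/4, -7, 6⋅π}) ∪ ({6/29} × {-95/4, 5/96, 3⋅√2})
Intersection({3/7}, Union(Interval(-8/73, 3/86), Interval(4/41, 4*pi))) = {3/7}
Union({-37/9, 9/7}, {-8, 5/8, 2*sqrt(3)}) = {-8, -37/9, 5/8, 9/7, 2*sqrt(3)}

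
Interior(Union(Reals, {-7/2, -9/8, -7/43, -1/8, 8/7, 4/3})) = Reals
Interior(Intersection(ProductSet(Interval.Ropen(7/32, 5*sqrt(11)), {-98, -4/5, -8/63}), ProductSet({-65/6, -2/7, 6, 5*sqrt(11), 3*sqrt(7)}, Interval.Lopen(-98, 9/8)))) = EmptySet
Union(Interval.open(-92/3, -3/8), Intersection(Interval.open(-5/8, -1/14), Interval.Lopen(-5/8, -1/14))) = Interval.open(-92/3, -1/14)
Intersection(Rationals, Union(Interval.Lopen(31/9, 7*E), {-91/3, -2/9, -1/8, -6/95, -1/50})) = Union({-91/3, -2/9, -1/8, -6/95, -1/50}, Intersection(Interval.Lopen(31/9, 7*E), Rationals))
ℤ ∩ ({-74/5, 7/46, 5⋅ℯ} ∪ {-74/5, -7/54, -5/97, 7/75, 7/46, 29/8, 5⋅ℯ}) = ∅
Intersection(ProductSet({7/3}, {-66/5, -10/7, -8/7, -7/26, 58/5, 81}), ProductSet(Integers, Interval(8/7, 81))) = EmptySet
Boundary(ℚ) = ℝ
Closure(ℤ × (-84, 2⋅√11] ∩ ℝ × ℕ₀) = ℤ × {0, 1, …, 6}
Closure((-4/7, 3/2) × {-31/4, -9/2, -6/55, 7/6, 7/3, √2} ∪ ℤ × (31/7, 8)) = (ℤ × [31/7, 8]) ∪ ([-4/7, 3/2] × {-31/4, -9/2, -6/55, 7/6, 7/3, √2})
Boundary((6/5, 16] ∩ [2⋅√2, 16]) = {16, 2⋅√2}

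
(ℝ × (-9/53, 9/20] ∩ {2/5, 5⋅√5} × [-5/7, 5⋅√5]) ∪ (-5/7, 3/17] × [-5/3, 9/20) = ((-5/7, 3/17] × [-5/3, 9/20)) ∪ ({2/5, 5⋅√5} × (-9/53, 9/20])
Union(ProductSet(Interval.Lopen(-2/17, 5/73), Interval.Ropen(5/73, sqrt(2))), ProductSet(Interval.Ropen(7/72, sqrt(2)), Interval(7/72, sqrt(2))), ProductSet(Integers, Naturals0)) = Union(ProductSet(Integers, Naturals0), ProductSet(Interval.Lopen(-2/17, 5/73), Interval.Ropen(5/73, sqrt(2))), ProductSet(Interval.Ropen(7/72, sqrt(2)), Interval(7/72, sqrt(2))))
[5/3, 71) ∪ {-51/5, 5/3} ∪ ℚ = ℚ ∪ [5/3, 71]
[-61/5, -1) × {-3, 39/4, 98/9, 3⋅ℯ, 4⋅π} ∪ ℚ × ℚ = (ℚ × ℚ) ∪ ([-61/5, -1) × {-3, 39/4, 98/9, 3⋅ℯ, 4⋅π})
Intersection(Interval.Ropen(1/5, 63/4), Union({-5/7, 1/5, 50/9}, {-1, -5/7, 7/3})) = {1/5, 7/3, 50/9}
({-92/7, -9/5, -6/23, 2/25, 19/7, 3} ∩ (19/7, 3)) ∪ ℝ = ℝ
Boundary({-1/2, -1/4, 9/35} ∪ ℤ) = ℤ ∪ {-1/2, -1/4, 9/35}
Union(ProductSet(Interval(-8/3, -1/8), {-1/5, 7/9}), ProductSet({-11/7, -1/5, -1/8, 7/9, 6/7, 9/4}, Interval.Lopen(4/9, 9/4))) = Union(ProductSet({-11/7, -1/5, -1/8, 7/9, 6/7, 9/4}, Interval.Lopen(4/9, 9/4)), ProductSet(Interval(-8/3, -1/8), {-1/5, 7/9}))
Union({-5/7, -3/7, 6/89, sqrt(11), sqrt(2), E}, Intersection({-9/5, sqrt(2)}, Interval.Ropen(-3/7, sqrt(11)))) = {-5/7, -3/7, 6/89, sqrt(11), sqrt(2), E}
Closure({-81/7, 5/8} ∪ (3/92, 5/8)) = {-81/7} ∪ [3/92, 5/8]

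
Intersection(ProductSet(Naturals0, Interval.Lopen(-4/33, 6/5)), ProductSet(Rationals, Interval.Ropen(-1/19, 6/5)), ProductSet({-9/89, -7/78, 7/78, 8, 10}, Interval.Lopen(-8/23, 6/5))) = ProductSet({8, 10}, Interval.Ropen(-1/19, 6/5))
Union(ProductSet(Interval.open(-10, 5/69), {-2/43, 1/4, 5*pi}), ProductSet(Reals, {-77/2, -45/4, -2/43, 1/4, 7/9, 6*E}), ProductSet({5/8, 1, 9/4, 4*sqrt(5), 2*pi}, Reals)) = Union(ProductSet({5/8, 1, 9/4, 4*sqrt(5), 2*pi}, Reals), ProductSet(Interval.open(-10, 5/69), {-2/43, 1/4, 5*pi}), ProductSet(Reals, {-77/2, -45/4, -2/43, 1/4, 7/9, 6*E}))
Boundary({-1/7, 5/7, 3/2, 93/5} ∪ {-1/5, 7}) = {-1/5, -1/7, 5/7, 3/2, 7, 93/5}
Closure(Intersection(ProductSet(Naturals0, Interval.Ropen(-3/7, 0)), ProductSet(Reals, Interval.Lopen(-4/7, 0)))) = ProductSet(Naturals0, Interval(-3/7, 0))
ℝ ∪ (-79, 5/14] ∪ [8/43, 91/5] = (-∞, ∞)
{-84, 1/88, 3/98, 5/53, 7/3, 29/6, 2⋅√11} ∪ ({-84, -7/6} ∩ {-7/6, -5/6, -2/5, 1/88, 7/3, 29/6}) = {-84, -7/6, 1/88, 3/98, 5/53, 7/3, 29/6, 2⋅√11}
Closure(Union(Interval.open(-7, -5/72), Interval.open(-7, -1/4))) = Interval(-7, -5/72)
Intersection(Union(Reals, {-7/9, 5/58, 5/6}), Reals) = Reals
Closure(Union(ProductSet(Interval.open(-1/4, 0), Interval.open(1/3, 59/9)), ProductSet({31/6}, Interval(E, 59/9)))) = Union(ProductSet({31/6}, Interval(E, 59/9)), ProductSet({-1/4, 0}, Interval(1/3, 59/9)), ProductSet(Interval(-1/4, 0), {1/3, 59/9}), ProductSet(Interval.open(-1/4, 0), Interval.open(1/3, 59/9)))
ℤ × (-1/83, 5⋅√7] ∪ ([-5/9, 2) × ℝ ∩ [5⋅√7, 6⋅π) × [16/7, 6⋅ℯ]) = ℤ × (-1/83, 5⋅√7]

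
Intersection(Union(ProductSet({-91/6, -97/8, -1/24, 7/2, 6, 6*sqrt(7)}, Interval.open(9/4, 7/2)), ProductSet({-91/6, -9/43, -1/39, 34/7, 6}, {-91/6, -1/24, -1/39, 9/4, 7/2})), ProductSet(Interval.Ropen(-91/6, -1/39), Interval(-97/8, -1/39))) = ProductSet({-91/6, -9/43}, {-1/24, -1/39})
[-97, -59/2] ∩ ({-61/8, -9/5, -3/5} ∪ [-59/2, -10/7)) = {-59/2}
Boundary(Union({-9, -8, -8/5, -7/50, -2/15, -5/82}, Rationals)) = Reals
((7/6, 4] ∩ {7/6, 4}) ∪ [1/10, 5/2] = [1/10, 5/2] ∪ {4}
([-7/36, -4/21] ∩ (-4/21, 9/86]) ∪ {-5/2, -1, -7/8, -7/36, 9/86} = {-5/2, -1, -7/8, -7/36, 9/86}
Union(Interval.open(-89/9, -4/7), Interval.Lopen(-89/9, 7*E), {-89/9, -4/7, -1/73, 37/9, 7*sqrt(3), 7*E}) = Interval(-89/9, 7*E)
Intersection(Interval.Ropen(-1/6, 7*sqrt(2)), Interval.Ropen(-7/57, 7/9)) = Interval.Ropen(-7/57, 7/9)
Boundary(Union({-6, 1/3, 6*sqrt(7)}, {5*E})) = {-6, 1/3, 6*sqrt(7), 5*E}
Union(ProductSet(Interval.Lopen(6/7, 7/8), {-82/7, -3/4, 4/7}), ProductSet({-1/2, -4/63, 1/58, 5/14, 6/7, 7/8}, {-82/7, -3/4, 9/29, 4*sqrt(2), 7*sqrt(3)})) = Union(ProductSet({-1/2, -4/63, 1/58, 5/14, 6/7, 7/8}, {-82/7, -3/4, 9/29, 4*sqrt(2), 7*sqrt(3)}), ProductSet(Interval.Lopen(6/7, 7/8), {-82/7, -3/4, 4/7}))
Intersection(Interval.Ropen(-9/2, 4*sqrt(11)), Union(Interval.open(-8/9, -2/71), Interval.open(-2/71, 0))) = Union(Interval.open(-8/9, -2/71), Interval.open(-2/71, 0))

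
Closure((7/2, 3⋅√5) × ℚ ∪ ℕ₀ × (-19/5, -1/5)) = (ℕ₀ × [-19/5, -1/5]) ∪ ([7/2, 3⋅√5] × ℝ)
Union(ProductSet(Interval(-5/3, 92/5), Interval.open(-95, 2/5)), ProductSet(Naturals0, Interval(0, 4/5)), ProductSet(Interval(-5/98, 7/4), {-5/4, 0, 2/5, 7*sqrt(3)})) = Union(ProductSet(Interval(-5/3, 92/5), Interval.open(-95, 2/5)), ProductSet(Interval(-5/98, 7/4), {-5/4, 0, 2/5, 7*sqrt(3)}), ProductSet(Naturals0, Interval(0, 4/5)))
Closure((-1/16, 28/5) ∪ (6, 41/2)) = [-1/16, 28/5] ∪ [6, 41/2]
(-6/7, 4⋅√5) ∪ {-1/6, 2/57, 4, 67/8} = (-6/7, 4⋅√5)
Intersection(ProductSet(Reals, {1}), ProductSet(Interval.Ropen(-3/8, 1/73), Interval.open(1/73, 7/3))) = ProductSet(Interval.Ropen(-3/8, 1/73), {1})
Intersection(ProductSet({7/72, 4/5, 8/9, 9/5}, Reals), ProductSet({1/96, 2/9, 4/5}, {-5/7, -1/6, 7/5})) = ProductSet({4/5}, {-5/7, -1/6, 7/5})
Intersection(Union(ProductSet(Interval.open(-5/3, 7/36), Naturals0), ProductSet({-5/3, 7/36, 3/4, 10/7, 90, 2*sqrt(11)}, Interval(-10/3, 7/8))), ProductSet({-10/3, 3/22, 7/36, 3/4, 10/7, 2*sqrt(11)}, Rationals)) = Union(ProductSet({3/22}, Naturals0), ProductSet({7/36, 3/4, 10/7, 2*sqrt(11)}, Intersection(Interval(-10/3, 7/8), Rationals)))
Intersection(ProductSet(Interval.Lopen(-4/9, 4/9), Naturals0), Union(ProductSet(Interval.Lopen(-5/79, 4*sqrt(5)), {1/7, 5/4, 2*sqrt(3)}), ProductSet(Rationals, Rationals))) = ProductSet(Intersection(Interval.Lopen(-4/9, 4/9), Rationals), Naturals0)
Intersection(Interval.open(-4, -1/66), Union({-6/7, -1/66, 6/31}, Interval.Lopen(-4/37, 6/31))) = Union({-6/7}, Interval.open(-4/37, -1/66))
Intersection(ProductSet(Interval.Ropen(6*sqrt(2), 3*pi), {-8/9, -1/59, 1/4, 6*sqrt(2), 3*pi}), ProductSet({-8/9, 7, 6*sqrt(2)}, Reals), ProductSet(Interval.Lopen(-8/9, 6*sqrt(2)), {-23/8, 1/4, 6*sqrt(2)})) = ProductSet({6*sqrt(2)}, {1/4, 6*sqrt(2)})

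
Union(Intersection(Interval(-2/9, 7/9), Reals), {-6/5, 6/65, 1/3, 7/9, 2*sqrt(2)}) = Union({-6/5, 2*sqrt(2)}, Interval(-2/9, 7/9))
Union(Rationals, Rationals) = Rationals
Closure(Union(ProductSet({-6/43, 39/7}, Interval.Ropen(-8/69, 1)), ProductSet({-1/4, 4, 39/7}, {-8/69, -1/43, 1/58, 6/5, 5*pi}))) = Union(ProductSet({-6/43, 39/7}, Interval(-8/69, 1)), ProductSet({-1/4, 4, 39/7}, {-8/69, -1/43, 1/58, 6/5, 5*pi}))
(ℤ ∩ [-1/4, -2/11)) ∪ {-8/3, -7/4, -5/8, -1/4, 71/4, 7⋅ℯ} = {-8/3, -7/4, -5/8, -1/4, 71/4, 7⋅ℯ}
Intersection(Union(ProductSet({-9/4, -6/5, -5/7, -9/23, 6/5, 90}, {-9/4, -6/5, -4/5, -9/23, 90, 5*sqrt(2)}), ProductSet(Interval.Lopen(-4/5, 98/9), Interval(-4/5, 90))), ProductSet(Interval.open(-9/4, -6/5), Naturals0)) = EmptySet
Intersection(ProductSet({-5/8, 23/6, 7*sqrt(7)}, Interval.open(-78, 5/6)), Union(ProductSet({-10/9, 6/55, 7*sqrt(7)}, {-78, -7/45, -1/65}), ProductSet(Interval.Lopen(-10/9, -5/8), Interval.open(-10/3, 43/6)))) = Union(ProductSet({-5/8}, Interval.open(-10/3, 5/6)), ProductSet({7*sqrt(7)}, {-7/45, -1/65}))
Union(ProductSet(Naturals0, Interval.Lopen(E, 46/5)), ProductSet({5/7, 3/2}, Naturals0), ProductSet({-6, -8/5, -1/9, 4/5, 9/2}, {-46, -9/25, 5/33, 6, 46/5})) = Union(ProductSet({5/7, 3/2}, Naturals0), ProductSet({-6, -8/5, -1/9, 4/5, 9/2}, {-46, -9/25, 5/33, 6, 46/5}), ProductSet(Naturals0, Interval.Lopen(E, 46/5)))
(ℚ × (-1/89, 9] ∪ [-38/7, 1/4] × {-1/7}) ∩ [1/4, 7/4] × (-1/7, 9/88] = (ℚ ∩ [1/4, 7/4]) × (-1/89, 9/88]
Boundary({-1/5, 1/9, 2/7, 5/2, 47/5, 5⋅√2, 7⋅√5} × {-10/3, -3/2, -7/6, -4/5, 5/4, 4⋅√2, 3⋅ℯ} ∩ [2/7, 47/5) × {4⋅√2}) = {2/7, 5/2, 5⋅√2} × {4⋅√2}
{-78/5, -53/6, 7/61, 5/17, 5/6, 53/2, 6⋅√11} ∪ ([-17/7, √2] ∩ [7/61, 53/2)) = {-78/5, -53/6, 53/2, 6⋅√11} ∪ [7/61, √2]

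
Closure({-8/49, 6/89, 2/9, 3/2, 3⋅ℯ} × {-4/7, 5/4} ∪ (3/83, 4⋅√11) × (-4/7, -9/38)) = ({-8/49, 6/89, 2/9, 3/2, 3⋅ℯ} × {-4/7, 5/4}) ∪ ({3/83, 4⋅√11} × [-4/7, -9/38]) ∪ ([3/83, 4⋅√11] × {-4/7, -9/38}) ∪ ((3/83, 4⋅√11) × (-4/7, -9/38))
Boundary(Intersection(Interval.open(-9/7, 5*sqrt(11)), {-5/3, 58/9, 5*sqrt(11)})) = {58/9}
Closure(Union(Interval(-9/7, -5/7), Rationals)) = Union(Interval(-oo, oo), Rationals)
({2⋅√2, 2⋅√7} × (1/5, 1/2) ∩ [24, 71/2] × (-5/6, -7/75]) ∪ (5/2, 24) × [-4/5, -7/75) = (5/2, 24) × [-4/5, -7/75)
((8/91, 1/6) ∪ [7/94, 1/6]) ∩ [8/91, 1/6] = [8/91, 1/6]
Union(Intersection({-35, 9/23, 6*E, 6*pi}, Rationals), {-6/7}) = {-35, -6/7, 9/23}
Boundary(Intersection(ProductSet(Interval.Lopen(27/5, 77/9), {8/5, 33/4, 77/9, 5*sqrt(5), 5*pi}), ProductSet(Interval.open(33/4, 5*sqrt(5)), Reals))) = ProductSet(Interval(33/4, 77/9), {8/5, 33/4, 77/9, 5*sqrt(5), 5*pi})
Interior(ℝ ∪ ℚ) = ℝ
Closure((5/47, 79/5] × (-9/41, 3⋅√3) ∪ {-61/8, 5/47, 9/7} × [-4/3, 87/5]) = ({-61/8, 5/47, 9/7} × [-4/3, 87/5]) ∪ ({5/47, 79/5} × [-9/41, 3⋅√3]) ∪ ([5/47, 79/5] × {-9/41, 3⋅√3}) ∪ ((5/47, 79/5] × (-9/41, 3⋅√3))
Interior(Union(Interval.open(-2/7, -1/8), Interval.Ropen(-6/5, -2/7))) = Union(Interval.open(-6/5, -2/7), Interval.open(-2/7, -1/8))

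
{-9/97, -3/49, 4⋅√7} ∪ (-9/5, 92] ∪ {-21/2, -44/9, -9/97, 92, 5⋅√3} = {-21/2, -44/9} ∪ (-9/5, 92]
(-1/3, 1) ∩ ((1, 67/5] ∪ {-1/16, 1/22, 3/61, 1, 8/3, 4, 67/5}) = {-1/16, 1/22, 3/61}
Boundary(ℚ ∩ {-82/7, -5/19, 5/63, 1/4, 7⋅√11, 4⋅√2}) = {-82/7, -5/19, 5/63, 1/4}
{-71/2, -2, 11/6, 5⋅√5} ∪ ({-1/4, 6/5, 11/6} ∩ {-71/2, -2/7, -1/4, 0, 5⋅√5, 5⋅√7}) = {-71/2, -2, -1/4, 11/6, 5⋅√5}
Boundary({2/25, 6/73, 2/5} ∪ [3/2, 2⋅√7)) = {2/25, 6/73, 2/5, 3/2, 2⋅√7}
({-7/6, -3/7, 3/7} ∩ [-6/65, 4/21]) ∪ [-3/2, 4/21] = [-3/2, 4/21]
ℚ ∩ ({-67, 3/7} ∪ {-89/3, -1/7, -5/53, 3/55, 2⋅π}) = {-67, -89/3, -1/7, -5/53, 3/55, 3/7}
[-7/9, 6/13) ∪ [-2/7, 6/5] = [-7/9, 6/5]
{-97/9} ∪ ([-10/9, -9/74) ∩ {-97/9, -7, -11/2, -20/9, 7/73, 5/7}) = {-97/9}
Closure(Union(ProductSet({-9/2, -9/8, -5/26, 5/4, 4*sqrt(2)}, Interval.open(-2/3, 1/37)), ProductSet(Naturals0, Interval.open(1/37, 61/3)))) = Union(ProductSet({-9/2, -9/8, -5/26, 5/4, 4*sqrt(2)}, Interval(-2/3, 1/37)), ProductSet(Naturals0, Interval(1/37, 61/3)))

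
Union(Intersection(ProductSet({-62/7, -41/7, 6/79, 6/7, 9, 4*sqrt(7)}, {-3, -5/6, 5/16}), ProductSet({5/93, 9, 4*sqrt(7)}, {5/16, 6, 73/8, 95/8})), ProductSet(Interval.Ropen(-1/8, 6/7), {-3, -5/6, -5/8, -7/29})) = Union(ProductSet({9, 4*sqrt(7)}, {5/16}), ProductSet(Interval.Ropen(-1/8, 6/7), {-3, -5/6, -5/8, -7/29}))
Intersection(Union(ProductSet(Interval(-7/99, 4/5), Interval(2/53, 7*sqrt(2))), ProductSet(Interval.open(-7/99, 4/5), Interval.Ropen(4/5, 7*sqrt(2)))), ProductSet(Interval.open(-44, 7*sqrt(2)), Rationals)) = ProductSet(Interval(-7/99, 4/5), Intersection(Interval(2/53, 7*sqrt(2)), Rationals))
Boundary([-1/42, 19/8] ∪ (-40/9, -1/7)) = {-40/9, -1/7, -1/42, 19/8}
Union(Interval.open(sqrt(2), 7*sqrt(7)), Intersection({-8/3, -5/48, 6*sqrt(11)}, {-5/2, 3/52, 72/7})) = Interval.open(sqrt(2), 7*sqrt(7))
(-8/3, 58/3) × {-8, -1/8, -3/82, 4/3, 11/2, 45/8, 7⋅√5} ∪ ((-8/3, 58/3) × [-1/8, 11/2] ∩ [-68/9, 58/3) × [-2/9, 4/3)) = (-8/3, 58/3) × ({-8, 11/2, 45/8, 7⋅√5} ∪ [-1/8, 4/3])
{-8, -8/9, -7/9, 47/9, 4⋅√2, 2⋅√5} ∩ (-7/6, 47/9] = {-8/9, -7/9, 47/9, 2⋅√5}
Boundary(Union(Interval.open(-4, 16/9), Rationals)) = Union(Interval(-oo, -4), Interval(16/9, oo))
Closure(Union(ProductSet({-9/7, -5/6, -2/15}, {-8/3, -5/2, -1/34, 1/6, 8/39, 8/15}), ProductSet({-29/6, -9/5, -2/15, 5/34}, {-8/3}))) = Union(ProductSet({-9/7, -5/6, -2/15}, {-8/3, -5/2, -1/34, 1/6, 8/39, 8/15}), ProductSet({-29/6, -9/5, -2/15, 5/34}, {-8/3}))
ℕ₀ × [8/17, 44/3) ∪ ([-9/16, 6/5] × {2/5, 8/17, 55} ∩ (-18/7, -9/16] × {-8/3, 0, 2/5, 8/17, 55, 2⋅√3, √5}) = ({-9/16} × {2/5, 8/17, 55}) ∪ (ℕ₀ × [8/17, 44/3))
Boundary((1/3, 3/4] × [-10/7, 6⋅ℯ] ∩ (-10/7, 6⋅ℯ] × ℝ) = ({1/3, 3/4} × [-10/7, 6⋅ℯ]) ∪ ([1/3, 3/4] × {-10/7, 6⋅ℯ})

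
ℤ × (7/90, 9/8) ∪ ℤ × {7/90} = ℤ × [7/90, 9/8)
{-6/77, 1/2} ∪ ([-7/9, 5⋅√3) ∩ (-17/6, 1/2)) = [-7/9, 1/2]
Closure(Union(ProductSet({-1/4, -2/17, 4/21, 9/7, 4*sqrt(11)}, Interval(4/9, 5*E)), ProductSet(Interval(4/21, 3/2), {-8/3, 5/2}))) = Union(ProductSet({-1/4, -2/17, 4/21, 9/7, 4*sqrt(11)}, Interval(4/9, 5*E)), ProductSet(Interval(4/21, 3/2), {-8/3, 5/2}))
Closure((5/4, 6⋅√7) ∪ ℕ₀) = ℕ₀ ∪ [5/4, 6⋅√7] ∪ (ℕ₀ \ (5/4, 6⋅√7))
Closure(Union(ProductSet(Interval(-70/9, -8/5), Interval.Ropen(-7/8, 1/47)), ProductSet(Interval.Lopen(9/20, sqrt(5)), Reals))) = Union(ProductSet(Interval(-70/9, -8/5), Interval(-7/8, 1/47)), ProductSet(Interval(9/20, sqrt(5)), Reals))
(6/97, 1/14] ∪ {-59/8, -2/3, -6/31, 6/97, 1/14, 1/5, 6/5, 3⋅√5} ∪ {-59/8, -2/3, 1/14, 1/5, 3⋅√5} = {-59/8, -2/3, -6/31, 1/5, 6/5, 3⋅√5} ∪ [6/97, 1/14]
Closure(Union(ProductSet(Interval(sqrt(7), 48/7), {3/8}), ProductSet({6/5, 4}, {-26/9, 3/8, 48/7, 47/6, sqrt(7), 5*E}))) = Union(ProductSet({6/5, 4}, {-26/9, 3/8, 48/7, 47/6, sqrt(7), 5*E}), ProductSet(Interval(sqrt(7), 48/7), {3/8}))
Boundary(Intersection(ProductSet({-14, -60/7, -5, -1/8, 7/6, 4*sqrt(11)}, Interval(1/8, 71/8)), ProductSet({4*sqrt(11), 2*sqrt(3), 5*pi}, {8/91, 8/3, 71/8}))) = ProductSet({4*sqrt(11)}, {8/3, 71/8})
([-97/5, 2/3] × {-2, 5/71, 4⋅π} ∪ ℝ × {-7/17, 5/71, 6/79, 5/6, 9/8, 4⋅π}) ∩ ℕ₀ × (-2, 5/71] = ℕ₀ × {-7/17, 5/71}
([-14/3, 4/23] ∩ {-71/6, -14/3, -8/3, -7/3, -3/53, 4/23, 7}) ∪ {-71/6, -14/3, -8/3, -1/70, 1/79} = {-71/6, -14/3, -8/3, -7/3, -3/53, -1/70, 1/79, 4/23}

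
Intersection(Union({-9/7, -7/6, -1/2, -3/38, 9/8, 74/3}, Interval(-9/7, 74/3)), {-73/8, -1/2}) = {-1/2}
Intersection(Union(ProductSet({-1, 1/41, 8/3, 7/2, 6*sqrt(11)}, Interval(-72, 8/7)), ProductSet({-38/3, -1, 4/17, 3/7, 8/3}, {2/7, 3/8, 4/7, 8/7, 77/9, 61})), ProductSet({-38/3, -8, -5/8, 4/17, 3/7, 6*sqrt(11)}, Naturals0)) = Union(ProductSet({6*sqrt(11)}, Range(0, 2, 1)), ProductSet({-38/3, 4/17, 3/7}, {61}))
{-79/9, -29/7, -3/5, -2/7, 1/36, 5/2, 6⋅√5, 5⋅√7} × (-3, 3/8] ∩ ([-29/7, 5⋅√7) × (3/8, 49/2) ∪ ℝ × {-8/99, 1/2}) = {-79/9, -29/7, -3/5, -2/7, 1/36, 5/2, 6⋅√5, 5⋅√7} × {-8/99}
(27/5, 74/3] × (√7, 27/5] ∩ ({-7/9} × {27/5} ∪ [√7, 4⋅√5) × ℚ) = (27/5, 4⋅√5) × (ℚ ∩ (√7, 27/5])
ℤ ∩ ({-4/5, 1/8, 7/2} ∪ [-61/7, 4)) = {-8, -7, …, 3}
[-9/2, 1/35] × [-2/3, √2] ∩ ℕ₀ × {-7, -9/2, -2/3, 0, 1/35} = {0} × {-2/3, 0, 1/35}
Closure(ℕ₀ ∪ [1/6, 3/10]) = ℕ₀ ∪ [1/6, 3/10] ∪ (ℕ₀ \ (1/6, 3/10))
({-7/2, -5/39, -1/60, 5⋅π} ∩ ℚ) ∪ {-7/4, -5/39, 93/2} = {-7/2, -7/4, -5/39, -1/60, 93/2}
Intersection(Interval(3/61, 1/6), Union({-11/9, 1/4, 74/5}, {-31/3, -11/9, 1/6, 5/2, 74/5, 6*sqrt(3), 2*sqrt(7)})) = {1/6}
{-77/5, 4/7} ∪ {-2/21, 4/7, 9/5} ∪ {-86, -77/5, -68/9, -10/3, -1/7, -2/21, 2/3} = {-86, -77/5, -68/9, -10/3, -1/7, -2/21, 4/7, 2/3, 9/5}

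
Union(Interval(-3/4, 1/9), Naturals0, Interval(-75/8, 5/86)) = Union(Interval(-75/8, 1/9), Naturals0)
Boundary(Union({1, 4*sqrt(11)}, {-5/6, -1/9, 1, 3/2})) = {-5/6, -1/9, 1, 3/2, 4*sqrt(11)}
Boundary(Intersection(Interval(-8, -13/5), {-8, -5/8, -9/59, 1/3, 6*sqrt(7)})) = {-8}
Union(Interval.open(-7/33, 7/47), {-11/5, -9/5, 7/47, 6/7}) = Union({-11/5, -9/5, 6/7}, Interval.Lopen(-7/33, 7/47))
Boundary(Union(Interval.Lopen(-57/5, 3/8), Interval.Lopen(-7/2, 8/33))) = {-57/5, 3/8}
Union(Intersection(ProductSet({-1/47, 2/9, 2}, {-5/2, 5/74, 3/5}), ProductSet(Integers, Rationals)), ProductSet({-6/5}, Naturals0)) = Union(ProductSet({-6/5}, Naturals0), ProductSet({2}, {-5/2, 5/74, 3/5}))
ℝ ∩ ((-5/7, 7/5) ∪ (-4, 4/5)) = (-4, 7/5)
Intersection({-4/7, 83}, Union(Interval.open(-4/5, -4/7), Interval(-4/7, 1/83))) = {-4/7}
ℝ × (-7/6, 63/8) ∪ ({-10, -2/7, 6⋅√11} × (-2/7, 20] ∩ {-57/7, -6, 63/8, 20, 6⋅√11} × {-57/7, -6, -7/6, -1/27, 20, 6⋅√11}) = (ℝ × (-7/6, 63/8)) ∪ ({6⋅√11} × {-1/27, 20, 6⋅√11})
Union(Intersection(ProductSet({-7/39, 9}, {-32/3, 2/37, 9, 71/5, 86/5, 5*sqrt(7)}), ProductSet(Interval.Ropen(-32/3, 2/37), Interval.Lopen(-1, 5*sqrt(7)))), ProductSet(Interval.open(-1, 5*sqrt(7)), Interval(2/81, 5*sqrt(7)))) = ProductSet(Interval.open(-1, 5*sqrt(7)), Interval(2/81, 5*sqrt(7)))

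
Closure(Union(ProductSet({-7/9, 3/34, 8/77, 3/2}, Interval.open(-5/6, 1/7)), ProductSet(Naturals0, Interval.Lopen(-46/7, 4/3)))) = Union(ProductSet({-7/9, 3/34, 8/77, 3/2}, Interval(-5/6, 1/7)), ProductSet(Naturals0, Interval(-46/7, 4/3)))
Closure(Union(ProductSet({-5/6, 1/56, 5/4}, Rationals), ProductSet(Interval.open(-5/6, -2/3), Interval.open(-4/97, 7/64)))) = Union(ProductSet({-5/6, -2/3}, Interval(-4/97, 7/64)), ProductSet({-5/6, 1/56, 5/4}, Reals), ProductSet(Interval(-5/6, -2/3), {-4/97, 7/64}), ProductSet(Interval.open(-5/6, -2/3), Interval.open(-4/97, 7/64)))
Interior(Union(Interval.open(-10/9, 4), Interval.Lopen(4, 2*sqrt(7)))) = Union(Interval.open(-10/9, 4), Interval.open(4, 2*sqrt(7)))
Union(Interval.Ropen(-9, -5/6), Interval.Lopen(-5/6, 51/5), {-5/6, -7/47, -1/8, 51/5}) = Interval(-9, 51/5)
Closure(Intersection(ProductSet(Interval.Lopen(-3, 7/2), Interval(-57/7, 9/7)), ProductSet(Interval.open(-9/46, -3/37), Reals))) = ProductSet(Interval(-9/46, -3/37), Interval(-57/7, 9/7))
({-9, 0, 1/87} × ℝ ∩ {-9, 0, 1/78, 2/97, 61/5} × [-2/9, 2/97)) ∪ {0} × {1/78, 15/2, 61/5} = ({0} × {1/78, 15/2, 61/5}) ∪ ({-9, 0} × [-2/9, 2/97))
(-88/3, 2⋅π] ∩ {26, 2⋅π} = {2⋅π}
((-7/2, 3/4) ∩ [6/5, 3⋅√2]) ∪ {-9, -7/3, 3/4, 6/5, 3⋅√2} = {-9, -7/3, 3/4, 6/5, 3⋅√2}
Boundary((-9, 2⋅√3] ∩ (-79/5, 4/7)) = {-9, 4/7}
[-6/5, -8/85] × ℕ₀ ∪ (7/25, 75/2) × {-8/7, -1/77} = ([-6/5, -8/85] × ℕ₀) ∪ ((7/25, 75/2) × {-8/7, -1/77})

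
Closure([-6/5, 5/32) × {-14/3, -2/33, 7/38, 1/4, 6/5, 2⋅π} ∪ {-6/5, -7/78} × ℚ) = ({-6/5, -7/78} × ℝ) ∪ ([-6/5, 5/32] × {-14/3, -2/33, 7/38, 1/4, 6/5, 2⋅π})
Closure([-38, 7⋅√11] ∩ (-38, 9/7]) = [-38, 9/7]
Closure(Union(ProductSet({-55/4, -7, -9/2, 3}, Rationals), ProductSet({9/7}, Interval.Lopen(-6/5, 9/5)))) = Union(ProductSet({9/7}, Interval(-6/5, 9/5)), ProductSet({-55/4, -7, -9/2, 3}, Reals))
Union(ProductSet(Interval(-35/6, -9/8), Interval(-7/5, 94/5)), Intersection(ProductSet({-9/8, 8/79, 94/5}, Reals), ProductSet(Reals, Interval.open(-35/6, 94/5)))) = Union(ProductSet({-9/8, 8/79, 94/5}, Interval.open(-35/6, 94/5)), ProductSet(Interval(-35/6, -9/8), Interval(-7/5, 94/5)))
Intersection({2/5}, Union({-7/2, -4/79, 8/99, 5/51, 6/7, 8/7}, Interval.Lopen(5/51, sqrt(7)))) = {2/5}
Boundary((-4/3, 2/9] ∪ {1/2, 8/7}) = {-4/3, 2/9, 1/2, 8/7}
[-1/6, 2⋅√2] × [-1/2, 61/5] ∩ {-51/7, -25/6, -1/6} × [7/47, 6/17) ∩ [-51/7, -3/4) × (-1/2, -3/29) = ∅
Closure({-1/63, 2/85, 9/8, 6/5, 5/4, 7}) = {-1/63, 2/85, 9/8, 6/5, 5/4, 7}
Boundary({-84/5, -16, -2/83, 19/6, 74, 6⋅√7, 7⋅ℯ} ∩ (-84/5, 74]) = {-16, -2/83, 19/6, 74, 6⋅√7, 7⋅ℯ}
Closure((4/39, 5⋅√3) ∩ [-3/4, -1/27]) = ∅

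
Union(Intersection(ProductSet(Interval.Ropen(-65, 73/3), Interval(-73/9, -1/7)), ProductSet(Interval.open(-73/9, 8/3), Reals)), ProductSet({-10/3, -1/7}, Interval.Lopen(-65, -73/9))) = Union(ProductSet({-10/3, -1/7}, Interval.Lopen(-65, -73/9)), ProductSet(Interval.open(-73/9, 8/3), Interval(-73/9, -1/7)))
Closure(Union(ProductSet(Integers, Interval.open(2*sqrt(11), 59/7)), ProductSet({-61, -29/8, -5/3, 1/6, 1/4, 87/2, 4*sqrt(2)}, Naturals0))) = Union(ProductSet({-61, -29/8, -5/3, 1/6, 1/4, 87/2, 4*sqrt(2)}, Naturals0), ProductSet(Integers, Interval(2*sqrt(11), 59/7)))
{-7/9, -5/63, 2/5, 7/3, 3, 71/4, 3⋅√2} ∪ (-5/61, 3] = {-7/9, 71/4, 3⋅√2} ∪ (-5/61, 3]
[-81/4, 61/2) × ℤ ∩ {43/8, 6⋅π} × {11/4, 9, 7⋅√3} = {43/8, 6⋅π} × {9}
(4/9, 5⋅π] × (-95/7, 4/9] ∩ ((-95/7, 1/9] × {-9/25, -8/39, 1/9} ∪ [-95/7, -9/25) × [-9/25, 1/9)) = ∅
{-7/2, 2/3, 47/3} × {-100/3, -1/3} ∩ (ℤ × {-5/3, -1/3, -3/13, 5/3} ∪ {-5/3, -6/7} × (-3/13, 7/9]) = ∅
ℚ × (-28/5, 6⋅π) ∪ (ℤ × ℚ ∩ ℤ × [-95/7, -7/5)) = (ℤ × (ℚ ∩ [-95/7, -7/5))) ∪ (ℚ × (-28/5, 6⋅π))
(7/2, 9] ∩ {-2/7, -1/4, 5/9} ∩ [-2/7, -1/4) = ∅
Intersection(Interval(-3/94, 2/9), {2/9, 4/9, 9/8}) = {2/9}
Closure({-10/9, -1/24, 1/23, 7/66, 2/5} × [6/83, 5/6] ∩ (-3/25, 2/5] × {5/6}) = {-1/24, 1/23, 7/66, 2/5} × {5/6}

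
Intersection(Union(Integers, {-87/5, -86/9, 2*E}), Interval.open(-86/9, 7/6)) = Range(-9, 2, 1)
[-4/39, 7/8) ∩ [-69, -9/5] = ∅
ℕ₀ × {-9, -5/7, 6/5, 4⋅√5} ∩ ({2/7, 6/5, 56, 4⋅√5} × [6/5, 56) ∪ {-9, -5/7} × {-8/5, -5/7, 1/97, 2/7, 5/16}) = {56} × {6/5, 4⋅√5}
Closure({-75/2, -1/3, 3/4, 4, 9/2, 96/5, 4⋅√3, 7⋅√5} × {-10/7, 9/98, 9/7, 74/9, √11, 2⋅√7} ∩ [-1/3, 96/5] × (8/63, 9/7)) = ∅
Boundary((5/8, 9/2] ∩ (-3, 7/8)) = {5/8, 7/8}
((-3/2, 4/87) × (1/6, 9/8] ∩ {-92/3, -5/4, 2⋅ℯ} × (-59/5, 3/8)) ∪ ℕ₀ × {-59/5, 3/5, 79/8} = (ℕ₀ × {-59/5, 3/5, 79/8}) ∪ ({-5/4} × (1/6, 3/8))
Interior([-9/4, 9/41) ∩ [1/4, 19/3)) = ∅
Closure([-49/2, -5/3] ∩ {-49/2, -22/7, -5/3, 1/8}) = {-49/2, -22/7, -5/3}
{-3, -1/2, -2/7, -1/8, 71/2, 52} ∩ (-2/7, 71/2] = {-1/8, 71/2}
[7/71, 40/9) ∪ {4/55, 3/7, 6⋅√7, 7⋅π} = {4/55, 6⋅√7, 7⋅π} ∪ [7/71, 40/9)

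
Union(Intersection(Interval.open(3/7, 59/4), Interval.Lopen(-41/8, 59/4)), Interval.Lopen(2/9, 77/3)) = Interval.Lopen(2/9, 77/3)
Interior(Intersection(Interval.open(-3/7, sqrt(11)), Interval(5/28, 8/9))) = Interval.open(5/28, 8/9)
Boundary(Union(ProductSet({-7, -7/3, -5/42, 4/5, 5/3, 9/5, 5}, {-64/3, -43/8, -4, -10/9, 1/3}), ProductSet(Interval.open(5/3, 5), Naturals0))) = Union(ProductSet({-7, -7/3, -5/42, 4/5, 5/3, 9/5, 5}, {-64/3, -43/8, -4, -10/9, 1/3}), ProductSet(Interval(5/3, 5), Naturals0))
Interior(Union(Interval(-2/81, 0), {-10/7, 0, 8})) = Interval.open(-2/81, 0)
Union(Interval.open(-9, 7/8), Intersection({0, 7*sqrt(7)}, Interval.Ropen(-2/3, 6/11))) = Interval.open(-9, 7/8)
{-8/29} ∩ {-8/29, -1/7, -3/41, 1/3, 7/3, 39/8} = {-8/29}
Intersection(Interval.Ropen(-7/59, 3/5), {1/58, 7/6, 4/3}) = {1/58}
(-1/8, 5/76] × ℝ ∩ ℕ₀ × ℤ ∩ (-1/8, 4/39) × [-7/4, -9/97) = {0} × {-1}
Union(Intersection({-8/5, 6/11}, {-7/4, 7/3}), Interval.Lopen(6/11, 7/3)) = Interval.Lopen(6/11, 7/3)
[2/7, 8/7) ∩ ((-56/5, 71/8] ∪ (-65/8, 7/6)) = [2/7, 8/7)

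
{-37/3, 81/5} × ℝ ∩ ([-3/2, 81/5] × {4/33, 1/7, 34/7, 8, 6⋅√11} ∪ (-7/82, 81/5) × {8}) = {81/5} × {4/33, 1/7, 34/7, 8, 6⋅√11}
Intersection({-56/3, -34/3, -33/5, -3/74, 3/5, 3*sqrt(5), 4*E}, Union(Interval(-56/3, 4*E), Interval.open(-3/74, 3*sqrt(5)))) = {-56/3, -34/3, -33/5, -3/74, 3/5, 3*sqrt(5), 4*E}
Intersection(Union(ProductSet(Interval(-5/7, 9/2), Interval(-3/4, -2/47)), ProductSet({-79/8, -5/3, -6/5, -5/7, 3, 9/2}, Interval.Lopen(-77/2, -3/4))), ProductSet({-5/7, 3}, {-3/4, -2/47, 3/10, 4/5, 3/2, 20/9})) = ProductSet({-5/7, 3}, {-3/4, -2/47})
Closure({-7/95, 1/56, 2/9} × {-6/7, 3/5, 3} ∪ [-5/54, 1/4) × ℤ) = ([-5/54, 1/4] × ℤ) ∪ ({-7/95, 1/56, 2/9} × {-6/7, 3/5, 3})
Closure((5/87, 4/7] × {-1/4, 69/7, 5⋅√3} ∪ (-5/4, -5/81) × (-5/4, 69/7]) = ({-5/4, -5/81} × [-5/4, 69/7]) ∪ ([-5/4, -5/81] × {-5/4, 69/7}) ∪ ((-5/4, -5/81) × (-5/4, 69/7]) ∪ ([5/87, 4/7] × {-1/4, 69/7, 5⋅√3})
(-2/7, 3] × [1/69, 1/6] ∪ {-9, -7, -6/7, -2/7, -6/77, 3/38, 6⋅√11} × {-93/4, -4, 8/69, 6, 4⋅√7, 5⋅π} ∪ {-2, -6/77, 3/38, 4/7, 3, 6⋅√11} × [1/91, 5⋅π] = ((-2/7, 3] × [1/69, 1/6]) ∪ ({-2, -6/77, 3/38, 4/7, 3, 6⋅√11} × [1/91, 5⋅π]) ∪ ({-9, -7, -6/7, -2/7, -6/77, 3/38, 6⋅√11} × {-93/4, -4, 8/69, 6, 4⋅√7, 5⋅π})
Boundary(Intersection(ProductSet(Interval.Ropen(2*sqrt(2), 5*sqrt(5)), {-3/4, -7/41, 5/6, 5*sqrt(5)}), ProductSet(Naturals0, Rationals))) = ProductSet(Range(3, 12, 1), {-3/4, -7/41, 5/6})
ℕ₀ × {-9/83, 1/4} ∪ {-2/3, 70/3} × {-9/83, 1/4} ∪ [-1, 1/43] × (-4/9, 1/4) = (({-2/3, 70/3} ∪ ℕ₀) × {-9/83, 1/4}) ∪ ([-1, 1/43] × (-4/9, 1/4))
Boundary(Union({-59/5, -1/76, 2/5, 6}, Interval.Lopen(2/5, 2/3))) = {-59/5, -1/76, 2/5, 2/3, 6}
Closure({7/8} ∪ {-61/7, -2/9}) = {-61/7, -2/9, 7/8}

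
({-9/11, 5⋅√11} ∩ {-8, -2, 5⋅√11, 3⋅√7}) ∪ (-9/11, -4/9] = (-9/11, -4/9] ∪ {5⋅√11}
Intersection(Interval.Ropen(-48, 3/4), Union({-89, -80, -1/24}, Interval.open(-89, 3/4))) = Interval.Ropen(-48, 3/4)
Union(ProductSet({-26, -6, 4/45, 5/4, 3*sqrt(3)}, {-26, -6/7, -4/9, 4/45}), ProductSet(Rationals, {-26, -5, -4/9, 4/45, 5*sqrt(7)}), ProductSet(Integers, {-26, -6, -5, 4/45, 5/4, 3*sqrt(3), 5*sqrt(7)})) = Union(ProductSet({-26, -6, 4/45, 5/4, 3*sqrt(3)}, {-26, -6/7, -4/9, 4/45}), ProductSet(Integers, {-26, -6, -5, 4/45, 5/4, 3*sqrt(3), 5*sqrt(7)}), ProductSet(Rationals, {-26, -5, -4/9, 4/45, 5*sqrt(7)}))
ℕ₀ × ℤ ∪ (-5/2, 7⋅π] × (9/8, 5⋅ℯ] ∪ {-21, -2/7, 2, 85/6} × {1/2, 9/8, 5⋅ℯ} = (ℕ₀ × ℤ) ∪ ({-21, -2/7, 2, 85/6} × {1/2, 9/8, 5⋅ℯ}) ∪ ((-5/2, 7⋅π] × (9/8, 5⋅ℯ])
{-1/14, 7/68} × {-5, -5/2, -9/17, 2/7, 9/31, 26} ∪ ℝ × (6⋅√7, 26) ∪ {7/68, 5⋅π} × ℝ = ({7/68, 5⋅π} × ℝ) ∪ ({-1/14, 7/68} × {-5, -5/2, -9/17, 2/7, 9/31, 26}) ∪ (ℝ × (6⋅√7, 26))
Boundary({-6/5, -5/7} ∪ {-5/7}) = {-6/5, -5/7}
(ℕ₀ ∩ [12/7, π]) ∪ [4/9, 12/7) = [4/9, 12/7) ∪ {2, 3}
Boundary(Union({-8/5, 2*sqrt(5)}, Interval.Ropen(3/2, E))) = {-8/5, 3/2, 2*sqrt(5), E}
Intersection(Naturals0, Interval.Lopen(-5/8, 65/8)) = Range(0, 9, 1)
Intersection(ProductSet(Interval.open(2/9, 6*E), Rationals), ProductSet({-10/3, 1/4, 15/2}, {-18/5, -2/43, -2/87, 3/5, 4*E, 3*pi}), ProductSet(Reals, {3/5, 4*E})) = ProductSet({1/4, 15/2}, {3/5})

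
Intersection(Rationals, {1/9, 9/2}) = {1/9, 9/2}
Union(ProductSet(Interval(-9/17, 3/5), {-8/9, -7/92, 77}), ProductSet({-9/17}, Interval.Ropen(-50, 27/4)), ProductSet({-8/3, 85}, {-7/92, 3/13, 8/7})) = Union(ProductSet({-9/17}, Interval.Ropen(-50, 27/4)), ProductSet({-8/3, 85}, {-7/92, 3/13, 8/7}), ProductSet(Interval(-9/17, 3/5), {-8/9, -7/92, 77}))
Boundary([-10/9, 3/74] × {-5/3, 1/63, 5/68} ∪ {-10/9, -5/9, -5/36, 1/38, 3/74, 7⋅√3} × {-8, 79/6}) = ([-10/9, 3/74] × {-5/3, 1/63, 5/68}) ∪ ({-10/9, -5/9, -5/36, 1/38, 3/74, 7⋅√3} × {-8, 79/6})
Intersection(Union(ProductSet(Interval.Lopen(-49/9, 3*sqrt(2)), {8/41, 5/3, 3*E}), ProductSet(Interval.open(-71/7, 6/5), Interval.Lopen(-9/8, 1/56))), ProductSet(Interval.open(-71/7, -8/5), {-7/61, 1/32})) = ProductSet(Interval.open(-71/7, -8/5), {-7/61})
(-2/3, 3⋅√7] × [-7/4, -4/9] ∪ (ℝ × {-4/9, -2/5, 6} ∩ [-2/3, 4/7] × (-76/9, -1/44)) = ([-2/3, 4/7] × {-4/9, -2/5}) ∪ ((-2/3, 3⋅√7] × [-7/4, -4/9])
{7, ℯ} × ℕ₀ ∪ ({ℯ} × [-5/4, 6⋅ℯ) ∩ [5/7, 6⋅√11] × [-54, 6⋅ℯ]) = ({7, ℯ} × ℕ₀) ∪ ({ℯ} × [-5/4, 6⋅ℯ))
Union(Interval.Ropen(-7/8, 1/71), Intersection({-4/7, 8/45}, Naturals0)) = Interval.Ropen(-7/8, 1/71)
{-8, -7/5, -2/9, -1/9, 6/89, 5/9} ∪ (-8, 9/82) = [-8, 9/82) ∪ {5/9}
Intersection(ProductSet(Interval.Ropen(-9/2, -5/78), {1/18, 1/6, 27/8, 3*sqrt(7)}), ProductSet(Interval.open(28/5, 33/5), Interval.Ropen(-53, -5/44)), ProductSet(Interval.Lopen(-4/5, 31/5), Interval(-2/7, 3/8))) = EmptySet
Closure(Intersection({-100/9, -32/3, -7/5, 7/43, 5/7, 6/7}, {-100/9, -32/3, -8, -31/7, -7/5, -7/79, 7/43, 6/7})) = {-100/9, -32/3, -7/5, 7/43, 6/7}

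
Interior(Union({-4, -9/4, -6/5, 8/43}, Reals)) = Reals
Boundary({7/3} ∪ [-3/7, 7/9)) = {-3/7, 7/9, 7/3}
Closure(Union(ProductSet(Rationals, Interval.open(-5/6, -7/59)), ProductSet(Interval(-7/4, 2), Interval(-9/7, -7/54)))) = Union(ProductSet(Interval(-7/4, 2), Interval(-9/7, -7/54)), ProductSet(Rationals, Interval.open(-5/6, -7/59)), ProductSet(Reals, Interval(-7/54, -7/59)), ProductSet(Union(Interval(-oo, -7/4), Interval(2, oo)), Interval(-5/6, -7/59)))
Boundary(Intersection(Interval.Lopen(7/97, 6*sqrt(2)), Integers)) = Range(1, 9, 1)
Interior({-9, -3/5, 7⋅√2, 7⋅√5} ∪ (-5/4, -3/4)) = (-5/4, -3/4)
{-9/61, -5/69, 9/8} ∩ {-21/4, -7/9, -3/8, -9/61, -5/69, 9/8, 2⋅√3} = {-9/61, -5/69, 9/8}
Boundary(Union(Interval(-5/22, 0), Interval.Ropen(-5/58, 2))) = {-5/22, 2}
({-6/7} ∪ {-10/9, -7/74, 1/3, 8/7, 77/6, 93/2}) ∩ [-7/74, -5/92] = {-7/74}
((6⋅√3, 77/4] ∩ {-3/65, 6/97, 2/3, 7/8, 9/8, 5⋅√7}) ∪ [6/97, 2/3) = [6/97, 2/3) ∪ {5⋅√7}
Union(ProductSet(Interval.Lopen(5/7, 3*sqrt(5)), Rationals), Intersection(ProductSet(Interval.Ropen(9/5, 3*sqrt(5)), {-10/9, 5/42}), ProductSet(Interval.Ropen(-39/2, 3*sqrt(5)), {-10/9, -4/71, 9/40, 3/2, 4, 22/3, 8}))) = ProductSet(Interval.Lopen(5/7, 3*sqrt(5)), Rationals)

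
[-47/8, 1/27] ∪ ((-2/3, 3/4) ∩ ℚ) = [-47/8, 1/27] ∪ (ℚ ∩ (-2/3, 3/4))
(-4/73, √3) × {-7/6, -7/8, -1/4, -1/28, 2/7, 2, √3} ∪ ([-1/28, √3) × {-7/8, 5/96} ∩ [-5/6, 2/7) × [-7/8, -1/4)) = (-4/73, √3) × {-7/6, -7/8, -1/4, -1/28, 2/7, 2, √3}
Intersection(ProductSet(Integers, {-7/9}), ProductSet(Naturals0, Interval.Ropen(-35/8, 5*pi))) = ProductSet(Naturals0, {-7/9})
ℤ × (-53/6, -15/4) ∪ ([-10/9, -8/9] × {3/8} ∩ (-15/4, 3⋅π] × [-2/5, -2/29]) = ℤ × (-53/6, -15/4)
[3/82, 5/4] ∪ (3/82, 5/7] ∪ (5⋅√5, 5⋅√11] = [3/82, 5/4] ∪ (5⋅√5, 5⋅√11]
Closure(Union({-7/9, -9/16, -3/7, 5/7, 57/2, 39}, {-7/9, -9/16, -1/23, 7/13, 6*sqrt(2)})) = {-7/9, -9/16, -3/7, -1/23, 7/13, 5/7, 57/2, 39, 6*sqrt(2)}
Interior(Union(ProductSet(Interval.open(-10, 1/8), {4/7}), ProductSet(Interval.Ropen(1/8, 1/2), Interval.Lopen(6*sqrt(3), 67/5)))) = ProductSet(Interval.open(1/8, 1/2), Interval.open(6*sqrt(3), 67/5))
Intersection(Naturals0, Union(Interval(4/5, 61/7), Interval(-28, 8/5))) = Range(0, 9, 1)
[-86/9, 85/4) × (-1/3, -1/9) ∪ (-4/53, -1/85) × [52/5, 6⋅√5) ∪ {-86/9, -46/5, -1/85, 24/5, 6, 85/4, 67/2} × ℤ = ({-86/9, -46/5, -1/85, 24/5, 6, 85/4, 67/2} × ℤ) ∪ ([-86/9, 85/4) × (-1/3, -1/9)) ∪ ((-4/53, -1/85) × [52/5, 6⋅√5))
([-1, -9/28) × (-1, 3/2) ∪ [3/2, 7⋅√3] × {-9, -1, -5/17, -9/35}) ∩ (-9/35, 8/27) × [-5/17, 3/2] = ∅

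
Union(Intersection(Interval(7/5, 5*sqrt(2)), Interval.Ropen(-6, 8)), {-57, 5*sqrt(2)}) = Union({-57}, Interval(7/5, 5*sqrt(2)))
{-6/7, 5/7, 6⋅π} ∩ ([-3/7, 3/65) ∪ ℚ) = {-6/7, 5/7}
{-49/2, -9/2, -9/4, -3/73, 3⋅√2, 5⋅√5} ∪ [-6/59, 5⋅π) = {-49/2, -9/2, -9/4} ∪ [-6/59, 5⋅π)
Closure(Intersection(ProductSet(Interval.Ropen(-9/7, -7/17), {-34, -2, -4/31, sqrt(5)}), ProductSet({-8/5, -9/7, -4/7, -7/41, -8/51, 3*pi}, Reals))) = ProductSet({-9/7, -4/7}, {-34, -2, -4/31, sqrt(5)})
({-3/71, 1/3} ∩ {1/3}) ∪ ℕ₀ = ℕ₀ ∪ {1/3}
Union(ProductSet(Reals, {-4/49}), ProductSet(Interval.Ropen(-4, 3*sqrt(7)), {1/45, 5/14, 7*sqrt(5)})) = Union(ProductSet(Interval.Ropen(-4, 3*sqrt(7)), {1/45, 5/14, 7*sqrt(5)}), ProductSet(Reals, {-4/49}))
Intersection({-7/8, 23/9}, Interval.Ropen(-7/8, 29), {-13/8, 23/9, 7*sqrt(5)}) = {23/9}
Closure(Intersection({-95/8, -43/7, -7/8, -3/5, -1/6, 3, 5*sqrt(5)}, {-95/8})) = {-95/8}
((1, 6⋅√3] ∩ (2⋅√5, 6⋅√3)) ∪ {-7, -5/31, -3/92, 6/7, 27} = {-7, -5/31, -3/92, 6/7, 27} ∪ (2⋅√5, 6⋅√3)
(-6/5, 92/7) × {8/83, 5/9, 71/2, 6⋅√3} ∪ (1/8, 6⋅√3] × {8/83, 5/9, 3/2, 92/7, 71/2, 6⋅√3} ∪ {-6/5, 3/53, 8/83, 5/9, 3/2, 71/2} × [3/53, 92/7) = ({-6/5, 3/53, 8/83, 5/9, 3/2, 71/2} × [3/53, 92/7)) ∪ ((-6/5, 92/7) × {8/83, 5/9, 71/2, 6⋅√3}) ∪ ((1/8, 6⋅√3] × {8/83, 5/9, 3/2, 92/7, 71/2, 6⋅√3})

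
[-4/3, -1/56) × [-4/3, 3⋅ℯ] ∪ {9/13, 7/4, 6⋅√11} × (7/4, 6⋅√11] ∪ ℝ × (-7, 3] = (ℝ × (-7, 3]) ∪ ([-4/3, -1/56) × [-4/3, 3⋅ℯ]) ∪ ({9/13, 7/4, 6⋅√11} × (7/4, 6⋅√11])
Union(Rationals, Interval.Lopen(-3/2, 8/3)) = Union(Interval(-3/2, 8/3), Rationals)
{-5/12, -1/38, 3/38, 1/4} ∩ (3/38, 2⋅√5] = {1/4}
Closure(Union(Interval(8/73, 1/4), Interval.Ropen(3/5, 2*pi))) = Union(Interval(8/73, 1/4), Interval(3/5, 2*pi))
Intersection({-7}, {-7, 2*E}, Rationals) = {-7}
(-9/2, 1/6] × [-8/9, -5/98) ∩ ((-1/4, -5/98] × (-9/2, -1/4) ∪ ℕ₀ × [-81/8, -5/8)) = ({0} × [-8/9, -5/8)) ∪ ((-1/4, -5/98] × [-8/9, -1/4))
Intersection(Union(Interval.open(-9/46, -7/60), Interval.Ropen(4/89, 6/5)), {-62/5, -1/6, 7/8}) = {-1/6, 7/8}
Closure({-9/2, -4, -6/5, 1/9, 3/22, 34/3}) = {-9/2, -4, -6/5, 1/9, 3/22, 34/3}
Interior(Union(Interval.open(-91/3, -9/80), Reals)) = Interval(-oo, oo)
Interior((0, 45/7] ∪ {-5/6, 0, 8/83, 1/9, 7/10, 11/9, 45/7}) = (0, 45/7)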